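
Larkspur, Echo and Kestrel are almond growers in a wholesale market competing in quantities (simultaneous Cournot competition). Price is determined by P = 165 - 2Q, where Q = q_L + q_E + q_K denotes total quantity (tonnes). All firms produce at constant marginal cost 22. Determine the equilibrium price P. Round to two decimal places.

A representative firm's profit is π_i = q_i(165 - 2Q) - 22q_i.
Setting ∂π_i/∂q_i = 0 with rivals' quantities fixed: 143 - 4q_i - 2·Σ_{j≠i} q_j = 0.
By symmetry each firm produces the same amount; substituting Σ_{j≠i} q_j = 2q_i yields q_i = 143/8.
Total output Q = 429/8, so price P = 165 - 2·(429/8) = 231/4.

57.75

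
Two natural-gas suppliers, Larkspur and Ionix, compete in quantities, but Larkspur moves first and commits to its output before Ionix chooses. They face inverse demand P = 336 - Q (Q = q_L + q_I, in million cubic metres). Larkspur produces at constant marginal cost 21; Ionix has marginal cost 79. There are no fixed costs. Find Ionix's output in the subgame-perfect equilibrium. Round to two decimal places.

Solve by backward induction. Given q_L, the follower Ionix maximises π_I = (336 - q_L - q_I)q_I - 79q_I.
Setting the follower's marginal profit to zero, 257 - q_L - 2q_I = 0, i.e. q_I = (257 - q_L)/2.
Larkspur substitutes q_I(q_L) into its own profit: π_L = q_L(336 - q_L - (257 - q_L)/2) - 21q_L = (415/2 - (1/2)q_L)q_L - 21q_L.
The leader's first-order condition 373/2 - q_L = 0 yields q_L = 373/2.
Then q_I = (257 - 373/2)/2 = 141/4.

35.25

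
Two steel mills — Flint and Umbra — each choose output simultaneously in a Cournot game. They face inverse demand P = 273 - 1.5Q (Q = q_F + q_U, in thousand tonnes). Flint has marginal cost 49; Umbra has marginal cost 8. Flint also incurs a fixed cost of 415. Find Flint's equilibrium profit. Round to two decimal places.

2065.67

Flint's profit: π_F = (273 - 1.5Q)q_F - (49q_F). Setting ∂π_F/∂q_F = 0: 224 - 3q_F - (3/2)(q_U) = 0.
Umbra's profit: π_U = (273 - 1.5Q)q_U - (8q_U). Setting ∂π_U/∂q_U = 0: 265 - 3q_U - (3/2)(q_F) = 0.
Rearranging gives the reaction functions q_F = (224 - (3/2)q_U)/3 and q_U = (265 - (3/2)q_F)/3.
Solving the pair: q_F = 122/3, q_U = 68.
Price P = 273 - (3/2)·(326/3) = 110.
Flint's profit: (110 - 49)·(122/3) - 415 = 2065.6667.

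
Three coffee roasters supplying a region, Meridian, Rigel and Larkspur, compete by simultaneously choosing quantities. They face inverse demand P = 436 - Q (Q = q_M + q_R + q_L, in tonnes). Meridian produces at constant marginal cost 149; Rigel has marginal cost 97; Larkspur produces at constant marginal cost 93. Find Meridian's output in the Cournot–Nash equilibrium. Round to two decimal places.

44.75

Meridian's profit: π_M = (436 - Q)q_M - (149q_M). Setting ∂π_M/∂q_M = 0: 287 - 2q_M - (q_R + q_L) = 0.
Rigel's first-order condition: 339 - 2q_R - (q_M + q_L) = 0.
Larkspur's first-order condition: 343 - 2q_L - (q_M + q_R) = 0.
Adding the 3 conditions: 969 − 2Q − 2Q = 0, i.e. Q = 969/4.
Back-substituting: q_M = (287 − 969/4) = 179/4, q_R = (339 − 969/4) = 387/4, q_L = (343 − 969/4) = 403/4.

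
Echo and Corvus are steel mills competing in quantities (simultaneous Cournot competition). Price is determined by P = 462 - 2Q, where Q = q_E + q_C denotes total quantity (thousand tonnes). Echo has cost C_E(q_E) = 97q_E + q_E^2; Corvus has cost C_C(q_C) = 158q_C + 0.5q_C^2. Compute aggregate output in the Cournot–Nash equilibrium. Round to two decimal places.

88.88

Echo's profit: π_E = (462 - 2Q)q_E - (97q_E + q_E²). Setting ∂π_E/∂q_E = 0: 365 - 6q_E - 2(q_C) = 0.
Corvus's first-order condition: 304 - 5q_C - 2(q_E) = 0.
Rearranging gives the reaction functions q_E = (365 - 2q_C)/6 and q_C = (304 - 2q_E)/5.
Solving the pair: q_E = 1217/26, q_C = 547/13.
Total output Q = 1217/26 + 547/13 = 88.8846.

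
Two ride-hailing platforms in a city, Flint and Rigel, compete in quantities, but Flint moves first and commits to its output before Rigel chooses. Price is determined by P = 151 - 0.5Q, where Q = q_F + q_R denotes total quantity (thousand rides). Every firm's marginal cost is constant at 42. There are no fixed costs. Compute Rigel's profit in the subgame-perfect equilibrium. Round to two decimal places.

1485.13

The follower Rigel best-responds to any q_F: π_R = (151 - 0.5Q)q_R - 42q_R.
∂π_R/∂q_R = 109 - (1/2)q_F - q_R = 0 gives the reaction function q_R = (109 - (1/2)q_F).
The leader anticipates this reaction. Substituting into P = 151 - 0.5Q gives P = 193/2 - (1/4)q_F, so π_F = (193/2 - (1/4)q_F)q_F - 42q_F.
The leader's first-order condition 109/2 - (1/2)q_F = 0 yields q_F = 109.
Then q_R = (109 - (1/2)·109) = 109/2.
Price P = 151 - (1/2)·(327/2) = 277/4.
Rigel's profit: (277/4 - 42)·(109/2) = 1485.1250.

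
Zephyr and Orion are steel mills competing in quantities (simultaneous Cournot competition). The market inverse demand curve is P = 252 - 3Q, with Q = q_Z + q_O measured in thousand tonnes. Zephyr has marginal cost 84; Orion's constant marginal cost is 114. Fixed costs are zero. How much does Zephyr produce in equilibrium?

22

Zephyr's profit: π_Z = (252 - 3Q)q_Z - (84q_Z). Setting ∂π_Z/∂q_Z = 0: 168 - 6q_Z - 3(q_O) = 0.
Orion's profit: π_O = (252 - 3Q)q_O - (114q_O). Setting ∂π_O/∂q_O = 0: 138 - 6q_O - 3(q_Z) = 0.
Best responses: q_Z = (168 - 3q_O)/6, q_O = (138 - 3q_Z)/6.
Solving the pair: q_Z = 22, q_O = 12.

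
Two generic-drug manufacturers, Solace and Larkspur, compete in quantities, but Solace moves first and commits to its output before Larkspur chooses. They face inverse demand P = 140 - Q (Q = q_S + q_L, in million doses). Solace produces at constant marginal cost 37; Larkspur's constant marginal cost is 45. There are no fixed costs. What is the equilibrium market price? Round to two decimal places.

Solve by backward induction. Given q_S, the follower Larkspur maximises π_L = (140 - q_S - q_L)q_L - 45q_L.
Follower FOC: 95 - q_S - 2q_L = 0, so q_L(q_S) = (95 - q_S)/2.
Solace substitutes q_L(q_S) into its own profit: π_S = q_S(140 - q_S - (95 - q_S)/2) - 37q_S = (185/2 - (1/2)q_S)q_S - 37q_S.
The leader's first-order condition 111/2 - q_S = 0 yields q_S = 111/2.
Then q_L = (95 - 111/2)/2 = 79/4.
Total output Q = 301/4, so price P = 140 - 301/4 = 259/4.

64.75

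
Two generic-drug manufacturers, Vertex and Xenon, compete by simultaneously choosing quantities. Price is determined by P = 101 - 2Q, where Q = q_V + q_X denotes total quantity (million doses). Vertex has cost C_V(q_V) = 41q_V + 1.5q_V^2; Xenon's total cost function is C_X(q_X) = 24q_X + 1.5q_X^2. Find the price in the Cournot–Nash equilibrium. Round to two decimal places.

70.56

Vertex's profit: π_V = (101 - 2Q)q_V - (41q_V + (3/2)q_V²). Setting ∂π_V/∂q_V = 0: 60 - 7q_V - 2(q_X) = 0.
Xenon's profit: π_X = (101 - 2Q)q_X - (24q_X + (3/2)q_X²). Setting ∂π_X/∂q_X = 0: 77 - 7q_X - 2(q_V) = 0.
Best responses: q_V = (60 - 2q_X)/7, q_X = (77 - 2q_V)/7.
Solving the pair: q_V = 266/45, q_X = 419/45.
Total output Q = 137/9, so price P = 101 - 2·(137/9) = 635/9.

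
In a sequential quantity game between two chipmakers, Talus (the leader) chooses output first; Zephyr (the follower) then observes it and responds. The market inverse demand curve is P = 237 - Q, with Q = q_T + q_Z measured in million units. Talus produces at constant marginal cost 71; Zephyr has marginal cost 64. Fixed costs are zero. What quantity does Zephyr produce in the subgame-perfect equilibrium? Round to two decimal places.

46.75

The follower Zephyr best-responds to any q_T: π_Z = (237 - Q)q_Z - 64q_Z.
Setting the follower's marginal profit to zero, 173 - q_T - 2q_Z = 0, i.e. q_Z = (173 - q_T)/2.
The leader anticipates this reaction. Substituting into P = 237 - Q gives P = 301/2 - (1/2)q_T, so π_T = (301/2 - (1/2)q_T)q_T - 71q_T.
Leader FOC: 159/2 - q_T = 0, so q_T = 159/2.
Then q_Z = (173 - 159/2)/2 = 187/4.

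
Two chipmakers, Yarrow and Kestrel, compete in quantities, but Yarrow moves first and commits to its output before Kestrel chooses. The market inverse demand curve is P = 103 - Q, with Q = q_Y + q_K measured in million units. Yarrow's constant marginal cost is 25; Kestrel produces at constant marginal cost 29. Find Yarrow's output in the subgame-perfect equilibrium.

41

Solve by backward induction. Given q_Y, the follower Kestrel maximises π_K = (103 - q_Y - q_K)q_K - 29q_K.
Follower FOC: 74 - q_Y - 2q_K = 0, so q_K(q_Y) = (74 - q_Y)/2.
Yarrow substitutes q_K(q_Y) into its own profit: π_Y = q_Y(103 - q_Y - (74 - q_Y)/2) - 25q_Y = (66 - (1/2)q_Y)q_Y - 25q_Y.
Maximising: ∂π_Y/∂q_Y = 41 - q_Y = 0, giving q_Y = 41.
Then q_K = (74 - 41)/2 = 33/2.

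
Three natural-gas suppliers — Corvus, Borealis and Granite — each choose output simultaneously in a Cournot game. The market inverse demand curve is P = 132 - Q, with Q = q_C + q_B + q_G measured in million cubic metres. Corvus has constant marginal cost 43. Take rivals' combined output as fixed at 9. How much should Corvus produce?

With rivals' combined output fixed at 9, Corvus's profit is π_C = (132 - 9 - q_C)q_C - (43q_C) = (123 - q_C)q_C - (43q_C).
∂π_C/∂q_C = 80 - 2q_C = 0, so q_C = 40.

40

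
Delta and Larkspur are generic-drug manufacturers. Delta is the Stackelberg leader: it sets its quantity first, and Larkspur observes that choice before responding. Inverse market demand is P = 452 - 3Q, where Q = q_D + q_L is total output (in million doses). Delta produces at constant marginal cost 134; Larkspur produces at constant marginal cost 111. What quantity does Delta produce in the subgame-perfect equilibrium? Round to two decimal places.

The follower Larkspur best-responds to any q_D: π_L = (452 - 3Q)q_L - 111q_L.
Follower FOC: 341 - 3q_D - 6q_L = 0, so q_L(q_D) = (341 - 3q_D)/6.
Delta substitutes q_L(q_D) into its own profit: π_D = q_D(452 - 3q_D - (341 - 3q_D)/2) - 134q_D = (563/2 - (3/2)q_D)q_D - 134q_D.
The leader's first-order condition 295/2 - 3q_D = 0 yields q_D = 295/6.
Then q_L = (341 - 3·(295/6))/6 = 129/4.

49.17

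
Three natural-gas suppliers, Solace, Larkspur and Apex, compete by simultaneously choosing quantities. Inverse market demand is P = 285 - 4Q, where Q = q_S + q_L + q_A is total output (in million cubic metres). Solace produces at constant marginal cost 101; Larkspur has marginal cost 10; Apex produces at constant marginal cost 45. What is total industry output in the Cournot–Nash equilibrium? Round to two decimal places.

Solace's profit: π_S = (285 - 4Q)q_S - (101q_S). Setting ∂π_S/∂q_S = 0: 184 - 8q_S - 4(q_L + q_A) = 0.
Larkspur's profit: π_L = (285 - 4Q)q_L - (10q_L). Setting ∂π_L/∂q_L = 0: 275 - 8q_L - 4(q_S + q_A) = 0.
Apex's profit: π_A = (285 - 4Q)q_A - (45q_A). Setting ∂π_A/∂q_A = 0: 240 - 8q_A - 4(q_S + q_L) = 0.
Summing all 3 equations gives 699 − 16Q = 0, hence Q = 699/16.
Back-substituting: q_S = (184 − 699/4)/4 = 37/16, q_L = (275 − 699/4)/4 = 401/16, q_A = (240 − 699/4)/4 = 261/16.
Total output Q = 37/16 + 401/16 + 261/16 = 699/16.

43.69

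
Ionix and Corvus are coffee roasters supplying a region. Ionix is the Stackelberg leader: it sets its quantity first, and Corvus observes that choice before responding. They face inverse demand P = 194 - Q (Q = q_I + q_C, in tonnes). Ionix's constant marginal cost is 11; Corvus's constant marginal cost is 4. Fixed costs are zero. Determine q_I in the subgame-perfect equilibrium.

The follower Corvus best-responds to any q_I: π_C = (194 - Q)q_C - 4q_C.
Follower FOC: 190 - q_I - 2q_C = 0, so q_C(q_I) = (190 - q_I)/2.
The leader anticipates this reaction. Substituting into P = 194 - Q gives P = 99 - (1/2)q_I, so π_I = (99 - (1/2)q_I)q_I - 11q_I.
Maximising: ∂π_I/∂q_I = 88 - q_I = 0, giving q_I = 88.
Then q_C = (190 - 88)/2 = 51.

88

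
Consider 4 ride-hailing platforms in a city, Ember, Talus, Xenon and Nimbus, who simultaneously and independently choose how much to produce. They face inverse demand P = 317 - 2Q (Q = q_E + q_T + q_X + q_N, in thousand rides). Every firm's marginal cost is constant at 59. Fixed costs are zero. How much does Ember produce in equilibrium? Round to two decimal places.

25.80

A representative firm's profit is π_i = q_i(317 - 2Q) - 59q_i.
Setting ∂π_i/∂q_i = 0 with rivals' quantities fixed: 258 - 4q_i - 2·Σ_{j≠i} q_j = 0.
By symmetry each firm produces the same amount; substituting Σ_{j≠i} q_j = 3q_i yields q_i = 258/10 = 129/5.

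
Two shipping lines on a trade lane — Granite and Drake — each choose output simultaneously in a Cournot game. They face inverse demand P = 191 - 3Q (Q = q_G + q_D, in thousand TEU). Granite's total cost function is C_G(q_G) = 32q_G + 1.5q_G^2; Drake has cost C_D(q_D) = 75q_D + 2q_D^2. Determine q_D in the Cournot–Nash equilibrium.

7

Granite's profit: π_G = (191 - 3Q)q_G - (32q_G + (3/2)q_G²). Setting ∂π_G/∂q_G = 0: 159 - 9q_G - 3(q_D) = 0.
Drake's first-order condition: 116 - 10q_D - 3(q_G) = 0.
Rearranging gives the reaction functions q_G = (159 - 3q_D)/9 and q_D = (116 - 3q_G)/10.
Solving the pair: q_G = 46/3, q_D = 7.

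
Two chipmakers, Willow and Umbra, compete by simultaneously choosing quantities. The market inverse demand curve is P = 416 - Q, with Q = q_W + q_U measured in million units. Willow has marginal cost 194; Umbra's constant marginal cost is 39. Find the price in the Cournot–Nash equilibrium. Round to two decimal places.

Willow's profit: π_W = (416 - Q)q_W - (194q_W). Setting ∂π_W/∂q_W = 0: 222 - 2q_W - (q_U) = 0.
Umbra's profit: π_U = (416 - Q)q_U - (39q_U). Setting ∂π_U/∂q_U = 0: 377 - 2q_U - (q_W) = 0.
Rearranging gives the reaction functions q_W = (222 - q_U)/2 and q_U = (377 - q_W)/2.
Solving the pair: q_W = 67/3, q_U = 532/3.
Total output Q = 599/3, so price P = 416 - 599/3 = 649/3.

216.33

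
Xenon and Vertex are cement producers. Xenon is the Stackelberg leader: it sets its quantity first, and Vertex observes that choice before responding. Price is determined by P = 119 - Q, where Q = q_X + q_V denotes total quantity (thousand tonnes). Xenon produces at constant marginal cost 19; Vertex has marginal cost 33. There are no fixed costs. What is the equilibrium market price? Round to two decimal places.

The follower Vertex best-responds to any q_X: π_V = (119 - Q)q_V - 33q_V.
Follower FOC: 86 - q_X - 2q_V = 0, so q_V(q_X) = (86 - q_X)/2.
The leader anticipates this reaction. Substituting into P = 119 - Q gives P = 76 - (1/2)q_X, so π_X = (76 - (1/2)q_X)q_X - 19q_X.
The leader's first-order condition 57 - q_X = 0 yields q_X = 57.
Then q_V = (86 - 57)/2 = 29/2.
Total output Q = 143/2, so price P = 119 - 143/2 = 95/2.

47.50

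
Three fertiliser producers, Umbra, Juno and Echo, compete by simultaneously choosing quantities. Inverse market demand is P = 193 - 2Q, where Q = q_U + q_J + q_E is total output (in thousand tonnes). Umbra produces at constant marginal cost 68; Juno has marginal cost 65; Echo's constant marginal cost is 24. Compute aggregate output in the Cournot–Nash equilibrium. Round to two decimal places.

52.75

Umbra's profit: π_U = (193 - 2Q)q_U - (68q_U). Setting ∂π_U/∂q_U = 0: 125 - 4q_U - 2(q_J + q_E) = 0.
Juno's first-order condition: 128 - 4q_J - 2(q_U + q_E) = 0.
Echo's profit: π_E = (193 - 2Q)q_E - (24q_E). Setting ∂π_E/∂q_E = 0: 169 - 4q_E - 2(q_U + q_J) = 0.
Adding the 3 first-order conditions: 422 − 8Q = 0, so Q = 211/4.
Back-substituting: q_U = (125 − 211/2)/2 = 39/4, q_J = (128 − 211/2)/2 = 45/4, q_E = (169 − 211/2)/2 = 127/4.
Total output Q = 39/4 + 45/4 + 127/4 = 211/4.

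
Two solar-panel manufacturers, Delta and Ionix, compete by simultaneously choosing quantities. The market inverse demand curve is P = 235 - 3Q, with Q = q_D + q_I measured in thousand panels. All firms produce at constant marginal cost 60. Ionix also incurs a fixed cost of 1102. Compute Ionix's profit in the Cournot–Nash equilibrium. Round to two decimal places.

32.26

A representative firm's profit is π_i = q_i(235 - 3Q) - 60q_i.
Setting ∂π_i/∂q_i = 0 with rivals' quantities fixed: 175 - 6q_i - 3q_j = 0.
By symmetry each firm produces the same amount; substituting q_j = q_i yields q_i = 175/9.
Price P = 235 - 3·(350/9) = 355/3.
Ionix's profit: (355/3 - 60)·(175/9) - 1102 = 871/27.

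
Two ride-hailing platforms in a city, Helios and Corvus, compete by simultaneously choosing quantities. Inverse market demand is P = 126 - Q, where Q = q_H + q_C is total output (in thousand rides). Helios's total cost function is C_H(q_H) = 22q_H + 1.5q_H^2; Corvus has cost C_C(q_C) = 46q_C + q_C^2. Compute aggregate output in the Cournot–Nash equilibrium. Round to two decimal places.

33.26

Helios's profit: π_H = (126 - Q)q_H - (22q_H + (3/2)q_H²). Setting ∂π_H/∂q_H = 0: 104 - 5q_H - (q_C) = 0.
Corvus's profit: π_C = (126 - Q)q_C - (46q_C + q_C²). Setting ∂π_C/∂q_C = 0: 80 - 4q_C - (q_H) = 0.
So q_H = (104 - q_C)/5 and q_C = (80 - q_H)/4.
Solving the pair: q_H = 336/19, q_C = 296/19.
Total output Q = 336/19 + 296/19 = 632/19.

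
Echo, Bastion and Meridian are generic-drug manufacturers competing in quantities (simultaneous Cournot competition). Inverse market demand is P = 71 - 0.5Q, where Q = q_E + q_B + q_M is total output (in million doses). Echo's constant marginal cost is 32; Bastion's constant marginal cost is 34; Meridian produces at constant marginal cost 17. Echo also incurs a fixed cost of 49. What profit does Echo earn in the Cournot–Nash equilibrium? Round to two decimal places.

35.50

Echo's profit: π_E = (71 - 0.5Q)q_E - (32q_E). Setting ∂π_E/∂q_E = 0: 39 - q_E - (1/2)(q_B + q_M) = 0.
Bastion's profit: π_B = (71 - 0.5Q)q_B - (34q_B). Setting ∂π_B/∂q_B = 0: 37 - q_B - (1/2)(q_E + q_M) = 0.
Meridian's profit: π_M = (71 - 0.5Q)q_M - (17q_M). Setting ∂π_M/∂q_M = 0: 54 - q_M - (1/2)(q_E + q_B) = 0.
Summing all 3 equations gives 130 − 2Q = 0, hence Q = 65.
Back-substituting: q_E = (39 − 65/2)/(1/2) = 13, q_B = (37 − 65/2)/(1/2) = 9, q_M = (54 − 65/2)/(1/2) = 43.
Price P = 71 - (1/2)·65 = 77/2.
Echo's profit: (77/2 - 32)·13 - 49 = 71/2.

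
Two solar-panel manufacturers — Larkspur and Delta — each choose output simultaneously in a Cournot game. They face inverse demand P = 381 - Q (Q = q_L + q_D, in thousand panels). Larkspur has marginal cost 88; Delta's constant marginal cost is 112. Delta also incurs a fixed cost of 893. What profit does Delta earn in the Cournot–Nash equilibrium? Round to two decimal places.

Larkspur's profit: π_L = (381 - Q)q_L - (88q_L). Setting ∂π_L/∂q_L = 0: 293 - 2q_L - (q_D) = 0.
Delta's profit: π_D = (381 - Q)q_D - (112q_D). Setting ∂π_D/∂q_D = 0: 269 - 2q_D - (q_L) = 0.
Best responses: q_L = (293 - q_D)/2, q_D = (269 - q_L)/2.
Solving the pair: q_L = 317/3, q_D = 245/3.
Price P = 381 - 562/3 = 581/3.
Delta's profit: (581/3 - 112)·(245/3) - 893 = 5776.4444.

5776.44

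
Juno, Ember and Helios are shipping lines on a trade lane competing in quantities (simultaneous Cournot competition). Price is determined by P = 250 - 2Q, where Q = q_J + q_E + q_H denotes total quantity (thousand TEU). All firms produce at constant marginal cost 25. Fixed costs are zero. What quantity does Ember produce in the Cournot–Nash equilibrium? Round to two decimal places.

28.13

A representative firm's profit is π_i = q_i(250 - 2Q) - 25q_i.
First-order condition (treating rivals' output as given): 225 - 4q_i - 2·Σ_{j≠i} q_j = 0.
With identical firms every q_j equals q_i, so Σ_{j≠i} q_j = 2q_i and 225 = 8q_i, giving q_i = 225/8.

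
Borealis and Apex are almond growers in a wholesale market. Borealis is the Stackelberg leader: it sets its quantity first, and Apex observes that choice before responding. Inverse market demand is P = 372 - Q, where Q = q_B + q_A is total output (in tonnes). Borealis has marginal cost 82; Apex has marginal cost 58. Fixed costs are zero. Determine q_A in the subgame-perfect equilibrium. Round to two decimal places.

90.50

Solve by backward induction. Given q_B, the follower Apex maximises π_A = (372 - q_B - q_A)q_A - 58q_A.
∂π_A/∂q_A = 314 - q_B - 2q_A = 0 gives the reaction function q_A = (314 - q_B)/2.
The leader anticipates this reaction. Substituting into P = 372 - Q gives P = 215 - (1/2)q_B, so π_B = (215 - (1/2)q_B)q_B - 82q_B.
Leader FOC: 133 - q_B = 0, so q_B = 133.
Then q_A = (314 - 133)/2 = 181/2.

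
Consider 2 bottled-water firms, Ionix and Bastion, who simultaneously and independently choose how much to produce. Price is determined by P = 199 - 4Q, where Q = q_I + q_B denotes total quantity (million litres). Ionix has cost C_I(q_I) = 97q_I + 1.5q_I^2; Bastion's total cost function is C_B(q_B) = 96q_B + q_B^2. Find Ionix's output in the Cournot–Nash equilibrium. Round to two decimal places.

Ionix's profit: π_I = (199 - 4Q)q_I - (97q_I + (3/2)q_I²). Setting ∂π_I/∂q_I = 0: 102 - 11q_I - 4(q_B) = 0.
Bastion's first-order condition: 103 - 10q_B - 4(q_I) = 0.
So q_I = (102 - 4q_B)/11 and q_B = (103 - 4q_I)/10.
Substituting one into the other gives q_I = 304/47 and q_B = 725/94.

6.47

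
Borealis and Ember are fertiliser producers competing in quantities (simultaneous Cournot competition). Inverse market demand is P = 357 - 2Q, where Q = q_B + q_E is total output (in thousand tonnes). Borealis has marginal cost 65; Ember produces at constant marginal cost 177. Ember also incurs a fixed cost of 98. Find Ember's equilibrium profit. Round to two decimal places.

158.89

Borealis's profit: π_B = (357 - 2Q)q_B - (65q_B). Setting ∂π_B/∂q_B = 0: 292 - 4q_B - 2(q_E) = 0.
Ember's profit: π_E = (357 - 2Q)q_E - (177q_E). Setting ∂π_E/∂q_E = 0: 180 - 4q_E - 2(q_B) = 0.
So q_B = (292 - 2q_E)/4 and q_E = (180 - 2q_B)/4.
Substituting one into the other gives q_B = 202/3 and q_E = 34/3.
Price P = 357 - 2·(236/3) = 599/3.
Ember's profit: (599/3 - 177)·(34/3) - 98 = 1430/9.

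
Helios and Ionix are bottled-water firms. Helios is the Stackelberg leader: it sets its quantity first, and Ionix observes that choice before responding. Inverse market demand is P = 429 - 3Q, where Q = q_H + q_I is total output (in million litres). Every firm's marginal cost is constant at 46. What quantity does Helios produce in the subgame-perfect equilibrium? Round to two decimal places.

63.83

The follower Ionix best-responds to any q_H: π_I = (429 - 3Q)q_I - 46q_I.
∂π_I/∂q_I = 383 - 3q_H - 6q_I = 0 gives the reaction function q_I = (383 - 3q_H)/6.
The leader anticipates this reaction. Substituting into P = 429 - 3Q gives P = 475/2 - (3/2)q_H, so π_H = (475/2 - (3/2)q_H)q_H - 46q_H.
Maximising: ∂π_H/∂q_H = 383/2 - 3q_H = 0, giving q_H = 383/6.
Then q_I = (383 - 3·(383/6))/6 = 383/12.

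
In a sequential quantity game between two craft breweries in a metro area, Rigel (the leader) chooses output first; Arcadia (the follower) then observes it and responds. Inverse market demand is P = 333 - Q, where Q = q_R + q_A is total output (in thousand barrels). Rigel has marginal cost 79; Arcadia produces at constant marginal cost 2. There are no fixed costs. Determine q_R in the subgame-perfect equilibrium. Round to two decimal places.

The follower Arcadia best-responds to any q_R: π_A = (333 - Q)q_A - 2q_A.
∂π_A/∂q_A = 331 - q_R - 2q_A = 0 gives the reaction function q_A = (331 - q_R)/2.
Rigel substitutes q_A(q_R) into its own profit: π_R = q_R(333 - q_R - (331 - q_R)/2) - 79q_R = (335/2 - (1/2)q_R)q_R - 79q_R.
Leader FOC: 177/2 - q_R = 0, so q_R = 177/2.
Then q_A = (331 - 177/2)/2 = 485/4.

88.50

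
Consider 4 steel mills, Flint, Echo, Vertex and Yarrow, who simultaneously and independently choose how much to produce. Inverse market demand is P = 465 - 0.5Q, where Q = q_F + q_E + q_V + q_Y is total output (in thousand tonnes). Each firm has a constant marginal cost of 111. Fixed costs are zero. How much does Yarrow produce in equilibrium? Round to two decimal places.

A representative firm's profit is π_i = q_i(465 - 0.5Q) - 111q_i.
First-order condition (treating rivals' output as given): 354 - q_i - (1/2)·Σ_{j≠i} q_j = 0.
By symmetry each firm produces the same amount; substituting Σ_{j≠i} q_j = 3q_i yields q_i = 354/(5/2) = 708/5.

141.60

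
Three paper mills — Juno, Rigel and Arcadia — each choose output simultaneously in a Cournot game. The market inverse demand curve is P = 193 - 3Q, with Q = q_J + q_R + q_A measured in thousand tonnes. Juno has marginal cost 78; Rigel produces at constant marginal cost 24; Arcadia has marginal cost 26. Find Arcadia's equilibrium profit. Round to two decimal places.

Juno's profit: π_J = (193 - 3Q)q_J - (78q_J). Setting ∂π_J/∂q_J = 0: 115 - 6q_J - 3(q_R + q_A) = 0.
Rigel's profit: π_R = (193 - 3Q)q_R - (24q_R). Setting ∂π_R/∂q_R = 0: 169 - 6q_R - 3(q_J + q_A) = 0.
Arcadia's profit: π_A = (193 - 3Q)q_A - (26q_A). Setting ∂π_A/∂q_A = 0: 167 - 6q_A - 3(q_J + q_R) = 0.
Summing all 3 equations gives 451 − 12Q = 0, hence Q = 451/12.
Back-substituting: q_J = (115 − 451/4)/3 = 3/4, q_R = (169 − 451/4)/3 = 75/4, q_A = (167 − 451/4)/3 = 217/12.
Price P = 193 - 3·(451/12) = 321/4.
Arcadia's profit: (321/4 - 26)·(217/12) = 981.0208.

981.02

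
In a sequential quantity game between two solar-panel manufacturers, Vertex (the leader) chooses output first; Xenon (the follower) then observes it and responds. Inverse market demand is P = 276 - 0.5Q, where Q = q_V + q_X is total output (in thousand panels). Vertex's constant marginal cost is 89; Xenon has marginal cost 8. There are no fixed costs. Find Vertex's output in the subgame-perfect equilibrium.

106

The follower Xenon best-responds to any q_V: π_X = (276 - 0.5Q)q_X - 8q_X.
Follower FOC: 268 - (1/2)q_V - q_X = 0, so q_X(q_V) = (268 - (1/2)q_V).
Vertex substitutes q_X(q_V) into its own profit: π_V = q_V(276 - (1/2)q_V - (268 - (1/2)q_V)/2) - 89q_V = (142 - (1/4)q_V)q_V - 89q_V.
Leader FOC: 53 - (1/2)q_V = 0, so q_V = 106.
Then q_X = (268 - (1/2)·106) = 215.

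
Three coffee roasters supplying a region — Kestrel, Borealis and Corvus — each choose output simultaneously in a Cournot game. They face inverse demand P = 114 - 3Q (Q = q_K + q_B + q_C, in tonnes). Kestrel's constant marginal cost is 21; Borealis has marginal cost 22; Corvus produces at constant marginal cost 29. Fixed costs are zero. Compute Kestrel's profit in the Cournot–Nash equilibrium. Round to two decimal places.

Kestrel's profit: π_K = (114 - 3Q)q_K - (21q_K). Setting ∂π_K/∂q_K = 0: 93 - 6q_K - 3(q_B + q_C) = 0.
Borealis's first-order condition: 92 - 6q_B - 3(q_K + q_C) = 0.
Corvus's first-order condition: 85 - 6q_C - 3(q_K + q_B) = 0.
Adding the 3 first-order conditions: 270 − 12Q = 0, so Q = 45/2.
Back-substituting: q_K = (93 − 135/2)/3 = 17/2, q_B = (92 − 135/2)/3 = 49/6, q_C = (85 − 135/2)/3 = 35/6.
Price P = 114 - 3·(45/2) = 93/2.
Kestrel's profit: (93/2 - 21)·(17/2) = 867/4.

216.75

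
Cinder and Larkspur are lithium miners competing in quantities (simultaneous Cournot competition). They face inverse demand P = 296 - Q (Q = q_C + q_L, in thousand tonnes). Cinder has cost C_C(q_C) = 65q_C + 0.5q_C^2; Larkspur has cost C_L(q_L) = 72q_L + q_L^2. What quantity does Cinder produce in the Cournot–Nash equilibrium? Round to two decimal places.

63.64

Cinder's profit: π_C = (296 - Q)q_C - (65q_C + (1/2)q_C²). Setting ∂π_C/∂q_C = 0: 231 - 3q_C - (q_L) = 0.
Larkspur's first-order condition: 224 - 4q_L - (q_C) = 0.
So q_C = (231 - q_L)/3 and q_L = (224 - q_C)/4.
Solving the pair: q_C = 700/11, q_L = 441/11.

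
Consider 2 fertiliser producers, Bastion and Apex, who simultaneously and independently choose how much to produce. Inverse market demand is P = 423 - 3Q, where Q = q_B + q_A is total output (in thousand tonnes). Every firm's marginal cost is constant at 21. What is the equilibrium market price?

Each firm earns π_i = (423 - 3Q)q_i - 21q_i.
Setting ∂π_i/∂q_i = 0 with rivals' quantities fixed: 402 - 6q_i - 3q_j = 0.
By symmetry each firm produces the same amount; substituting q_j = q_i yields q_i = 402/9 = 134/3.
Total output Q = 268/3, so price P = 423 - 3·(268/3) = 155.

155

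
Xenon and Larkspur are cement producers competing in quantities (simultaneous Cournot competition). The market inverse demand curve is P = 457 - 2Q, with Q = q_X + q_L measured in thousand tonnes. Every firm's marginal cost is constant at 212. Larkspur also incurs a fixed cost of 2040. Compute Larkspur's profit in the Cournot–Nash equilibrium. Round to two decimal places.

A representative firm's profit is π_i = q_i(457 - 2Q) - 212q_i.
First-order condition (treating rivals' output as given): 245 - 4q_i - 2q_j = 0.
By symmetry each firm produces the same amount; substituting q_j = q_i yields q_i = 245/6.
Price P = 457 - 2·(245/3) = 881/3.
Larkspur's profit: (881/3 - 212)·(245/6) - 2040 = 1294.7222.

1294.72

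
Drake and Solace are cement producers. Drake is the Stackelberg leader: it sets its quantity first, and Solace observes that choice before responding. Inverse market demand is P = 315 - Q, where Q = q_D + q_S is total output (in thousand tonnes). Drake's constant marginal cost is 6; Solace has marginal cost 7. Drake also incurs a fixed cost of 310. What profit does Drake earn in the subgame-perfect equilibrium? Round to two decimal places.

11702.50

Solve by backward induction. Given q_D, the follower Solace maximises π_S = (315 - q_D - q_S)q_S - 7q_S.
Setting the follower's marginal profit to zero, 308 - q_D - 2q_S = 0, i.e. q_S = (308 - q_D)/2.
Drake substitutes q_S(q_D) into its own profit: π_D = q_D(315 - q_D - (308 - q_D)/2) - 6q_D = (161 - (1/2)q_D)q_D - 6q_D.
The leader's first-order condition 155 - q_D = 0 yields q_D = 155.
Then q_S = (308 - 155)/2 = 153/2.
Price P = 315 - 463/2 = 167/2.
Drake's profit: (167/2 - 6)·155 - 310 = 11702.5000.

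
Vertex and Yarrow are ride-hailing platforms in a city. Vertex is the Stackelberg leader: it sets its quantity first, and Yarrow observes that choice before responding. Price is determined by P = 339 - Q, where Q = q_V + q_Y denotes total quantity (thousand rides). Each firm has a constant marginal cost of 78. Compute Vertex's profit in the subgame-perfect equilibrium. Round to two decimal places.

8515.13

The follower Yarrow best-responds to any q_V: π_Y = (339 - Q)q_Y - 78q_Y.
∂π_Y/∂q_Y = 261 - q_V - 2q_Y = 0 gives the reaction function q_Y = (261 - q_V)/2.
The leader anticipates this reaction. Substituting into P = 339 - Q gives P = 417/2 - (1/2)q_V, so π_V = (417/2 - (1/2)q_V)q_V - 78q_V.
The leader's first-order condition 261/2 - q_V = 0 yields q_V = 261/2.
Then q_Y = (261 - 261/2)/2 = 261/4.
Price P = 339 - 783/4 = 573/4.
Vertex's profit: (573/4 - 78)·(261/2) = 8515.1250.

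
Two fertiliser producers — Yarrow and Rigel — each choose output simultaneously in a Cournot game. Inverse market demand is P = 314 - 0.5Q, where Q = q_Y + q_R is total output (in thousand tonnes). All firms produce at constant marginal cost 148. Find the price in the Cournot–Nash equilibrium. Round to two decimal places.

A representative firm's profit is π_i = q_i(314 - 0.5Q) - 148q_i.
Setting ∂π_i/∂q_i = 0 with rivals' quantities fixed: 166 - q_i - (1/2)q_j = 0.
By symmetry each firm produces the same amount; substituting q_j = q_i yields q_i = 166/(3/2) = 332/3.
Total output Q = 664/3, so price P = 314 - (1/2)·(664/3) = 610/3.

203.33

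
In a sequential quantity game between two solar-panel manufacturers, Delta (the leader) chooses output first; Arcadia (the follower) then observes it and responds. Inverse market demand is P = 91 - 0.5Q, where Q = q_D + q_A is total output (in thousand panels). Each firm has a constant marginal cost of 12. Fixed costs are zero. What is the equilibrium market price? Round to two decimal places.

The follower Arcadia best-responds to any q_D: π_A = (91 - 0.5Q)q_A - 12q_A.
∂π_A/∂q_A = 79 - (1/2)q_D - q_A = 0 gives the reaction function q_A = (79 - (1/2)q_D).
The leader anticipates this reaction. Substituting into P = 91 - 0.5Q gives P = 103/2 - (1/4)q_D, so π_D = (103/2 - (1/4)q_D)q_D - 12q_D.
Maximising: ∂π_D/∂q_D = 79/2 - (1/2)q_D = 0, giving q_D = 79.
Then q_A = (79 - (1/2)·79) = 79/2.
Total output Q = 237/2, so price P = 91 - (1/2)·(237/2) = 127/4.

31.75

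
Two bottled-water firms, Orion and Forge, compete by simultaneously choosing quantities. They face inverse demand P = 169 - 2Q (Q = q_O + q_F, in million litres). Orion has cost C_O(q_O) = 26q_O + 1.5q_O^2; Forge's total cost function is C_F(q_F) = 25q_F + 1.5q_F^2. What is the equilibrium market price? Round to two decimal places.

105.22

Orion's profit: π_O = (169 - 2Q)q_O - (26q_O + (3/2)q_O²). Setting ∂π_O/∂q_O = 0: 143 - 7q_O - 2(q_F) = 0.
Forge's profit: π_F = (169 - 2Q)q_F - (25q_F + (3/2)q_F²). Setting ∂π_F/∂q_F = 0: 144 - 7q_F - 2(q_O) = 0.
So q_O = (143 - 2q_F)/7 and q_F = (144 - 2q_O)/7.
Substituting one into the other gives q_O = 713/45 and q_F = 722/45.
Total output Q = 287/9, so price P = 169 - 2·(287/9) = 947/9.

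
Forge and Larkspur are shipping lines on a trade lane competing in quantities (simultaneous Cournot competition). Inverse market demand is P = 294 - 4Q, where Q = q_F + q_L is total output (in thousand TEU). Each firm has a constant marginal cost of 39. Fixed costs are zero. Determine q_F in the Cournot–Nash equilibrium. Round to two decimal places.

21.25

Each firm earns π_i = (294 - 4Q)q_i - 39q_i.
First-order condition (treating rivals' output as given): 255 - 8q_i - 4q_j = 0.
By symmetry each firm produces the same amount; substituting q_j = q_i yields q_i = 255/12 = 85/4.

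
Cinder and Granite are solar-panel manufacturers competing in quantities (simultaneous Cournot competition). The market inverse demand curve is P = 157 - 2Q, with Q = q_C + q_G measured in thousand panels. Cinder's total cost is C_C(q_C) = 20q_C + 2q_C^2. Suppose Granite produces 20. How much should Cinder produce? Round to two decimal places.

12.13

With the rival's output fixed at 20, Cinder's profit is π_C = (157 - 2·20 - 2q_C)q_C - (20q_C + 2q_C²) = (117 - 2q_C)q_C - (20q_C + 2q_C²).
∂π_C/∂q_C = 97 - 8q_C = 0, so q_C = 97/8.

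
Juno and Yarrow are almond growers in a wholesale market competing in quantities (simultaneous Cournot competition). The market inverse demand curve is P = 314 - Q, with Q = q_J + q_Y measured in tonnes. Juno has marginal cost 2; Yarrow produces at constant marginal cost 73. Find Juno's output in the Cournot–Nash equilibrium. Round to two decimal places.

127.67

Juno's profit: π_J = (314 - Q)q_J - (2q_J). Setting ∂π_J/∂q_J = 0: 312 - 2q_J - (q_Y) = 0.
Yarrow's first-order condition: 241 - 2q_Y - (q_J) = 0.
Best responses: q_J = (312 - q_Y)/2, q_Y = (241 - q_J)/2.
Solving the pair: q_J = 383/3, q_Y = 170/3.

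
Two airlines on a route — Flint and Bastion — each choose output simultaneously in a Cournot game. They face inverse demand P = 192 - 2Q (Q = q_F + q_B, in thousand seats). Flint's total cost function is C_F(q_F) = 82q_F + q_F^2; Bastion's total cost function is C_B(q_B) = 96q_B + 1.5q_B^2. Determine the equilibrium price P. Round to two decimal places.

Flint's profit: π_F = (192 - 2Q)q_F - (82q_F + q_F²). Setting ∂π_F/∂q_F = 0: 110 - 6q_F - 2(q_B) = 0.
Bastion's profit: π_B = (192 - 2Q)q_B - (96q_B + (3/2)q_B²). Setting ∂π_B/∂q_B = 0: 96 - 7q_B - 2(q_F) = 0.
Rearranging gives the reaction functions q_F = (110 - 2q_B)/6 and q_B = (96 - 2q_F)/7.
Substituting one into the other gives q_F = 289/19 and q_B = 178/19.
Total output Q = 467/19, so price P = 192 - 2·(467/19) = 142.8421.

142.84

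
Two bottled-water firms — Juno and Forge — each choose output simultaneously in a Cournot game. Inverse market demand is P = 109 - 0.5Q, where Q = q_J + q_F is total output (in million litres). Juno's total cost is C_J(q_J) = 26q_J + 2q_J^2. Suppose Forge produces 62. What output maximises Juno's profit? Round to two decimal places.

10.40

With the rival's output fixed at 62, Juno's profit is π_J = (109 - (1/2)·62 - (1/2)q_J)q_J - (26q_J + 2q_J²) = (78 - (1/2)q_J)q_J - (26q_J + 2q_J²).
∂π_J/∂q_J = 52 - 5q_J = 0, so q_J = 52/5.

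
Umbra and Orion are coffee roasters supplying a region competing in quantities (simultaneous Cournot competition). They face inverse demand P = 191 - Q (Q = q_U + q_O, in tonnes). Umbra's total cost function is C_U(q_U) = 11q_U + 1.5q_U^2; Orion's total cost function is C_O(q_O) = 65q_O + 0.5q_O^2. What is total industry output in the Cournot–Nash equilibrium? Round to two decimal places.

Umbra's profit: π_U = (191 - Q)q_U - (11q_U + (3/2)q_U²). Setting ∂π_U/∂q_U = 0: 180 - 5q_U - (q_O) = 0.
Orion's profit: π_O = (191 - Q)q_O - (65q_O + (1/2)q_O²). Setting ∂π_O/∂q_O = 0: 126 - 3q_O - (q_U) = 0.
Best responses: q_U = (180 - q_O)/5, q_O = (126 - q_U)/3.
Substituting one into the other gives q_U = 207/7 and q_O = 225/7.
Total output Q = 207/7 + 225/7 = 432/7.

61.71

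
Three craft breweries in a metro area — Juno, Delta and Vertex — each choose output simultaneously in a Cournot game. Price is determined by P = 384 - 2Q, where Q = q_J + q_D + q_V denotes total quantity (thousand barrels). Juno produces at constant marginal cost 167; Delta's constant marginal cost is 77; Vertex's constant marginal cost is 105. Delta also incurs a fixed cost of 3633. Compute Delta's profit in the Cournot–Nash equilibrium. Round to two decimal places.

Juno's profit: π_J = (384 - 2Q)q_J - (167q_J). Setting ∂π_J/∂q_J = 0: 217 - 4q_J - 2(q_D + q_V) = 0.
Delta's profit: π_D = (384 - 2Q)q_D - (77q_D). Setting ∂π_D/∂q_D = 0: 307 - 4q_D - 2(q_J + q_V) = 0.
Vertex's first-order condition: 279 - 4q_V - 2(q_J + q_D) = 0.
Adding the 3 first-order conditions: 803 − 8Q = 0, so Q = 803/8.
Back-substituting: q_J = (217 − 803/4)/2 = 65/8, q_D = (307 − 803/4)/2 = 425/8, q_V = (279 − 803/4)/2 = 313/8.
Price P = 384 - 2·(803/8) = 733/4.
Delta's profit: (733/4 - 77)·(425/8) - 3633 = 2011.5313.

2011.53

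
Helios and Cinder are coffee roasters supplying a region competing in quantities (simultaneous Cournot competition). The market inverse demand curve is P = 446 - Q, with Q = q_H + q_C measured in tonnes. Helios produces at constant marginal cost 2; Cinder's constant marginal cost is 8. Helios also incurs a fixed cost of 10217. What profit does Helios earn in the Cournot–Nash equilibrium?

12283

Helios's profit: π_H = (446 - Q)q_H - (2q_H). Setting ∂π_H/∂q_H = 0: 444 - 2q_H - (q_C) = 0.
Cinder's first-order condition: 438 - 2q_C - (q_H) = 0.
So q_H = (444 - q_C)/2 and q_C = (438 - q_H)/2.
Solving the pair: q_H = 150, q_C = 144.
Price P = 446 - 294 = 152.
Helios's profit: (152 - 2)·150 - 10217 = 12283.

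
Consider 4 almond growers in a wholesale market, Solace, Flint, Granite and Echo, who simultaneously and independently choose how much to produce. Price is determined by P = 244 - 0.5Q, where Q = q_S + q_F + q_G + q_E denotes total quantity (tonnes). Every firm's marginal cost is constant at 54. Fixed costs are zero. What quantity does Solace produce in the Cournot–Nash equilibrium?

Each firm earns π_i = (244 - 0.5Q)q_i - 54q_i.
First-order condition (treating rivals' output as given): 190 - q_i - (1/2)·Σ_{j≠i} q_j = 0.
By symmetry each firm produces the same amount; substituting Σ_{j≠i} q_j = 3q_i yields q_i = 190/(5/2) = 76.

76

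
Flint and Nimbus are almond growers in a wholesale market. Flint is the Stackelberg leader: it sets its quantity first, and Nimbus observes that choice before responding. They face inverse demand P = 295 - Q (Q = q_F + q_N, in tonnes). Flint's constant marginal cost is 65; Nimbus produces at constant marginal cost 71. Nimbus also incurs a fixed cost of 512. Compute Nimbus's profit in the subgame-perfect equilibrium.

2297

Solve by backward induction. Given q_F, the follower Nimbus maximises π_N = (295 - q_F - q_N)q_N - 71q_N.
Follower FOC: 224 - q_F - 2q_N = 0, so q_N(q_F) = (224 - q_F)/2.
Flint substitutes q_N(q_F) into its own profit: π_F = q_F(295 - q_F - (224 - q_F)/2) - 65q_F = (183 - (1/2)q_F)q_F - 65q_F.
The leader's first-order condition 118 - q_F = 0 yields q_F = 118.
Then q_N = (224 - 118)/2 = 53.
Price P = 295 - 171 = 124.
Nimbus's profit: (124 - 71)·53 - 512 = 2297.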